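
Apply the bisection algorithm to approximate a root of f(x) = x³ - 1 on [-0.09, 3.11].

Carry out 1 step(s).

f(x) = x³ - 1
Initial interval: [-0.09, 3.11]

Iteration 1:
  c_1 = (-0.090000 + 3.110000)/2 = 1.510000
  f(c_1) = f(1.510000) = 2.442951
  f(a) × f(c) < 0, new interval: [-0.090000, 1.510000]

After 1 iteration(s), the approximation is c_1 = 1.510000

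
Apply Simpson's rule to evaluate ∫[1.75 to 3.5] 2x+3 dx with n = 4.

f(x) = 2x+3
a = 1.75, b = 3.5, n = 4
h = (b - a)/n = 0.437500

Simpson's rule: (h/3)[f(x₀) + 4f(x₁) + 2f(x₂) + ... + f(xₙ)]

x_0 = 1.7500, f(x_0) = 6.500000, coefficient = 1
x_1 = 2.1875, f(x_1) = 7.375000, coefficient = 4
x_2 = 2.6250, f(x_2) = 8.250000, coefficient = 2
x_3 = 3.0625, f(x_3) = 9.125000, coefficient = 4
x_4 = 3.5000, f(x_4) = 10.000000, coefficient = 1

I ≈ (0.437500/3) × 99.000000 = 14.437500
Exact value: 14.437500
Error: 0.000000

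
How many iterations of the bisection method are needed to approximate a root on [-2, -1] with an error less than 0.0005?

We need (b-a)/2^n ≤ 0.0005
(-1 - (-2))/2^n ≤ 0.0005
1/2^n ≤ 0.0005
2^n ≥ 2000
n ≥ log₂(2000) = 10.97
n ≥ 11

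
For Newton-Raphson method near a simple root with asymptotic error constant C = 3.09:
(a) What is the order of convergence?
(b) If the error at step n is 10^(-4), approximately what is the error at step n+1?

(a) Newton-Raphson has quadratic (order 2) convergence near simple roots.
    This means |e_{n+1}| ≈ C|e_n|².

(b) With |e_n| = 10^(-4) and C = 3.09:
    |e_{n+1}| ≈ 3.09 × (10^(-4))² = 3.09 × 10^(-8)

(a) 2 (quadratic); (b) |e_{n+1}| ≈ 3.090e-08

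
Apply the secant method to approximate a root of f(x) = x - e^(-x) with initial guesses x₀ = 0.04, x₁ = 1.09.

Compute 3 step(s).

f(x) = x - e^(-x)
x₀ = 0.04, x₁ = 1.09

Secant formula: x_{n+1} = x_n - f(x_n)(x_n - x_{n-1})/(f(x_n) - f(x_{n-1}))

Iteration 1:
  f(0.040000) = -0.920789
  f(1.090000) = 0.753784
  x_2 = 1.090000 - 0.753784×(1.090000 - 0.040000)/(0.753784 - (-0.920789))
       = 0.617358
Iteration 2:
  f(1.090000) = 0.753784
  f(0.617358) = 0.077991
  x_3 = 0.617358 - 0.077991×(0.617358 - 1.090000)/(0.077991 - 0.753784)
       = 0.562812
Iteration 3:
  f(0.617358) = 0.077991
  f(0.562812) = -0.006793
  x_4 = 0.562812 - (-0.006793)×(0.562812 - 0.617358)/(-0.006793 - 0.077991)
       = 0.567182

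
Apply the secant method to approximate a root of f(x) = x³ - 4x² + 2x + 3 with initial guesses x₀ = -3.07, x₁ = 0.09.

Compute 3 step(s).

f(x) = x³ - 4x² + 2x + 3
x₀ = -3.07, x₁ = 0.09

Secant formula: x_{n+1} = x_n - f(x_n)(x_n - x_{n-1})/(f(x_n) - f(x_{n-1}))

Iteration 1:
  f(-3.070000) = -69.774043
  f(0.090000) = 3.148329
  x_2 = 0.090000 - 3.148329×(0.090000 - (-3.070000))/(3.148329 - (-69.774043))
       = -0.046429
Iteration 2:
  f(0.090000) = 3.148329
  f(-0.046429) = 2.898420
  x_3 = -0.046429 - 2.898420×(-0.046429 - 0.090000)/(2.898420 - 3.148329)
       = -1.628715
Iteration 3:
  f(-0.046429) = 2.898420
  f(-1.628715) = -15.188786
  x_4 = -1.628715 - (-15.188786)×(-1.628715 - (-0.046429))/(-15.188786 - 2.898420)
       = -0.299985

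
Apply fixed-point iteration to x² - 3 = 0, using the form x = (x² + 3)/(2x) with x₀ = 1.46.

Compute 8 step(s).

Equation: x² - 3 = 0
Fixed-point form: x = (x² + 3)/(2x)
x₀ = 1.46

x_1 = g(1.460000) = 1.757397
x_2 = g(1.757397) = 1.732234
x_3 = g(1.732234) = 1.732051
x_4 = g(1.732051) = 1.732051
x_5 = g(1.732051) = 1.732051
x_6 = g(1.732051) = 1.732051
x_7 = g(1.732051) = 1.732051
x_8 = g(1.732051) = 1.732051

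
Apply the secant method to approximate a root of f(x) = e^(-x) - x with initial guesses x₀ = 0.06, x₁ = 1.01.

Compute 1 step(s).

f(x) = e^(-x) - x
x₀ = 0.06, x₁ = 1.01

Secant formula: x_{n+1} = x_n - f(x_n)(x_n - x_{n-1})/(f(x_n) - f(x_{n-1}))

Iteration 1:
  f(0.060000) = 0.881765
  f(1.010000) = -0.645781
  x_2 = 1.010000 - (-0.645781)×(1.010000 - 0.060000)/(-0.645781 - 0.881765)
       = 0.608381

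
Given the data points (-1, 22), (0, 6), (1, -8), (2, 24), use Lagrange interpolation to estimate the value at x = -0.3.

Lagrange interpolation formula:
P(x) = Σ yᵢ × Lᵢ(x)
where Lᵢ(x) = Π_{j≠i} (x - xⱼ)/(xᵢ - xⱼ)

L_0(-0.3) = (-0.3 - 0)/(-1 - 0) × (-0.3 - 1)/(-1 - 1) × (-0.3 - 2)/(-1 - 2) = 0.149500
L_1(-0.3) = (-0.3 - (-1))/(0 - (-1)) × (-0.3 - 1)/(0 - 1) × (-0.3 - 2)/(0 - 2) = 1.046500
L_2(-0.3) = (-0.3 - (-1))/(1 - (-1)) × (-0.3 - 0)/(1 - 0) × (-0.3 - 2)/(1 - 2) = -0.241500
L_3(-0.3) = (-0.3 - (-1))/(2 - (-1)) × (-0.3 - 0)/(2 - 0) × (-0.3 - 1)/(2 - 1) = 0.045500

P(-0.3) = 22×L_0(-0.3) + 6×L_1(-0.3) + (-8)×L_2(-0.3) + 24×L_3(-0.3)
P(-0.3) = 12.592000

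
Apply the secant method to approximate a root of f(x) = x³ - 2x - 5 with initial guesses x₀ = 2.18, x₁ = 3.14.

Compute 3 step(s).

f(x) = x³ - 2x - 5
x₀ = 2.18, x₁ = 3.14

Secant formula: x_{n+1} = x_n - f(x_n)(x_n - x_{n-1})/(f(x_n) - f(x_{n-1}))

Iteration 1:
  f(2.180000) = 1.000232
  f(3.140000) = 19.679144
  x_2 = 3.140000 - 19.679144×(3.140000 - 2.180000)/(19.679144 - 1.000232)
       = 2.128593
Iteration 2:
  f(3.140000) = 19.679144
  f(2.128593) = 0.387276
  x_3 = 2.128593 - 0.387276×(2.128593 - 3.140000)/(0.387276 - 19.679144)
       = 2.108290
Iteration 3:
  f(2.128593) = 0.387276
  f(2.108290) = 0.154526
  x_4 = 2.108290 - 0.154526×(2.108290 - 2.128593)/(0.154526 - 0.387276)
       = 2.094810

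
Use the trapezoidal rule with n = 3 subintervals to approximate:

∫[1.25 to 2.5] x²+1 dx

f(x) = x²+1
a = 1.25, b = 2.5, n = 3
h = (b - a)/n = 0.416667

Trapezoidal rule: (h/2)[f(x₀) + 2f(x₁) + 2f(x₂) + ... + f(xₙ)]

x_0 = 1.2500, f(x_0) = 2.562500, coefficient = 1
x_1 = 1.6667, f(x_1) = 3.777778, coefficient = 2
x_2 = 2.0833, f(x_2) = 5.340278, coefficient = 2
x_3 = 2.5000, f(x_3) = 7.250000, coefficient = 1

I ≈ (0.416667/2) × 28.048611 = 5.843461
Exact value: 5.807292
Error: 0.036169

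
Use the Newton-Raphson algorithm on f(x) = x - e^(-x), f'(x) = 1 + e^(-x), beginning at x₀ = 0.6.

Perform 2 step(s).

f(x) = x - e^(-x)
f'(x) = 1 + e^(-x)
x₀ = 0.6

Newton-Raphson formula: x_{n+1} = x_n - f(x_n)/f'(x_n)

Iteration 1:
  f(0.600000) = 0.051188
  f'(0.600000) = 1.548812
  x_1 = 0.600000 - 0.051188/1.548812 = 0.566950
Iteration 2:
  f(0.566950) = -0.000303
  f'(0.566950) = 1.567253
  x_2 = 0.566950 - (-0.000303)/1.567253 = 0.567143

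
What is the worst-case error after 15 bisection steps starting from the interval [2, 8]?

Bisection error bound: |error| ≤ (b-a)/2^n
|error| ≤ (8 - 2)/2^15 = 6/2^15
|error| ≤ 0.0001831055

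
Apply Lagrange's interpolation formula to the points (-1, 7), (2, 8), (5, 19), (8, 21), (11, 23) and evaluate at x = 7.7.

Lagrange interpolation formula:
P(x) = Σ yᵢ × Lᵢ(x)
where Lᵢ(x) = Π_{j≠i} (x - xⱼ)/(xᵢ - xⱼ)

L_0(7.7) = (7.7 - 2)/(-1 - 2) × (7.7 - 5)/(-1 - 5) × (7.7 - 8)/(-1 - 8) × (7.7 - 11)/(-1 - 11) = 0.007837
L_1(7.7) = (7.7 - (-1))/(2 - (-1)) × (7.7 - 5)/(2 - 5) × (7.7 - 8)/(2 - 8) × (7.7 - 11)/(2 - 11) = -0.047850
L_2(7.7) = (7.7 - (-1))/(5 - (-1)) × (7.7 - 2)/(5 - 2) × (7.7 - 8)/(5 - 8) × (7.7 - 11)/(5 - 11) = 0.151525
L_3(7.7) = (7.7 - (-1))/(8 - (-1)) × (7.7 - 2)/(8 - 2) × (7.7 - 5)/(8 - 5) × (7.7 - 11)/(8 - 11) = 0.909150
L_4(7.7) = (7.7 - (-1))/(11 - (-1)) × (7.7 - 2)/(11 - 2) × (7.7 - 5)/(11 - 5) × (7.7 - 8)/(11 - 8) = -0.020662

P(7.7) = 7×L_0(7.7) + 8×L_1(7.7) + 19×L_2(7.7) + 21×L_3(7.7) + 23×L_4(7.7)
P(7.7) = 21.167950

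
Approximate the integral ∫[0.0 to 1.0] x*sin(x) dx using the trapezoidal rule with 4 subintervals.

f(x) = x*sin(x)
a = 0.0, b = 1.0, n = 4
h = (b - a)/n = 0.250000

Trapezoidal rule: (h/2)[f(x₀) + 2f(x₁) + 2f(x₂) + ... + f(xₙ)]

x_0 = 0.0000, f(x_0) = 0.000000, coefficient = 1
x_1 = 0.2500, f(x_1) = 0.061851, coefficient = 2
x_2 = 0.5000, f(x_2) = 0.239713, coefficient = 2
x_3 = 0.7500, f(x_3) = 0.511229, coefficient = 2
x_4 = 1.0000, f(x_4) = 0.841471, coefficient = 1

I ≈ (0.250000/2) × 2.467057 = 0.308382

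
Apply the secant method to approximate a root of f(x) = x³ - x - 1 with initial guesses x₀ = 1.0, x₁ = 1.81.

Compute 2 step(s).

f(x) = x³ - x - 1
x₀ = 1.0, x₁ = 1.81

Secant formula: x_{n+1} = x_n - f(x_n)(x_n - x_{n-1})/(f(x_n) - f(x_{n-1}))

Iteration 1:
  f(1.000000) = -1.000000
  f(1.810000) = 3.119741
  x_2 = 1.810000 - 3.119741×(1.810000 - 1.000000)/(3.119741 - (-1.000000))
       = 1.196614
Iteration 2:
  f(1.810000) = 3.119741
  f(1.196614) = -0.483199
  x_3 = 1.196614 - (-0.483199)×(1.196614 - 1.810000)/(-0.483199 - 3.119741)
       = 1.278877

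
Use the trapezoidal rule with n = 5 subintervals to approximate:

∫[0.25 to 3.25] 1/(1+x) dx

f(x) = 1/(1+x)
a = 0.25, b = 3.25, n = 5
h = (b - a)/n = 0.600000

Trapezoidal rule: (h/2)[f(x₀) + 2f(x₁) + 2f(x₂) + ... + f(xₙ)]

x_0 = 0.2500, f(x_0) = 0.800000, coefficient = 1
x_1 = 0.8500, f(x_1) = 0.540541, coefficient = 2
x_2 = 1.4500, f(x_2) = 0.408163, coefficient = 2
x_3 = 2.0500, f(x_3) = 0.327869, coefficient = 2
x_4 = 2.6500, f(x_4) = 0.273973, coefficient = 2
x_5 = 3.2500, f(x_5) = 0.235294, coefficient = 1

I ≈ (0.600000/2) × 4.136385 = 1.240915
Exact value: 1.223775
Error: 0.017140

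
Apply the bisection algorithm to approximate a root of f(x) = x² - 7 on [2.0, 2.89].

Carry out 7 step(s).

f(x) = x² - 7
Initial interval: [2.0, 2.89]

Iteration 1:
  c_1 = (2.000000 + 2.890000)/2 = 2.445000
  f(c_1) = f(2.445000) = -1.021975
  f(a) × f(c) ≥ 0, new interval: [2.445000, 2.890000]
Iteration 2:
  c_2 = (2.445000 + 2.890000)/2 = 2.667500
  f(c_2) = f(2.667500) = 0.115556
  f(a) × f(c) < 0, new interval: [2.445000, 2.667500]
Iteration 3:
  c_3 = (2.445000 + 2.667500)/2 = 2.556250
  f(c_3) = f(2.556250) = -0.465586
  f(a) × f(c) ≥ 0, new interval: [2.556250, 2.667500]
Iteration 4:
  c_4 = (2.556250 + 2.667500)/2 = 2.611875
  f(c_4) = f(2.611875) = -0.178109
  f(a) × f(c) ≥ 0, new interval: [2.611875, 2.667500]
Iteration 5:
  c_5 = (2.611875 + 2.667500)/2 = 2.639688
  f(c_5) = f(2.639688) = -0.032050
  f(a) × f(c) ≥ 0, new interval: [2.639688, 2.667500]
Iteration 6:
  c_6 = (2.639688 + 2.667500)/2 = 2.653594
  f(c_6) = f(2.653594) = 0.041560
  f(a) × f(c) < 0, new interval: [2.639688, 2.653594]
Iteration 7:
  c_7 = (2.639688 + 2.653594)/2 = 2.646641
  f(c_7) = f(2.646641) = 0.004707
  f(a) × f(c) < 0, new interval: [2.639688, 2.646641]

After 7 iteration(s), the approximation is c_7 = 2.646641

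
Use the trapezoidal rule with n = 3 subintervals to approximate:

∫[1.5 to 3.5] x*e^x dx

f(x) = x*e^x
a = 1.5, b = 3.5, n = 3
h = (b - a)/n = 0.666667

Trapezoidal rule: (h/2)[f(x₀) + 2f(x₁) + 2f(x₂) + ... + f(xₙ)]

x_0 = 1.5000, f(x_0) = 6.722534, coefficient = 1
x_1 = 2.1667, f(x_1) = 18.913133, coefficient = 2
x_2 = 2.8333, f(x_2) = 48.172446, coefficient = 2
x_3 = 3.5000, f(x_3) = 115.904082, coefficient = 1

I ≈ (0.666667/2) × 256.797775 = 85.599258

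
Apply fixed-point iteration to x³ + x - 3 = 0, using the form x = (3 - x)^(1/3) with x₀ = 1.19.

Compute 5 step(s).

Equation: x³ + x - 3 = 0
Fixed-point form: x = (3 - x)^(1/3)
x₀ = 1.19

x_1 = g(1.190000) = 1.218689
x_2 = g(1.218689) = 1.212216
x_3 = g(1.212216) = 1.213682
x_4 = g(1.213682) = 1.213350
x_5 = g(1.213350) = 1.213426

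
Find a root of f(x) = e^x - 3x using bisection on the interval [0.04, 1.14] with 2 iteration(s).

f(x) = e^x - 3x
Initial interval: [0.04, 1.14]

Iteration 1:
  c_1 = (0.040000 + 1.140000)/2 = 0.590000
  f(c_1) = f(0.590000) = 0.033988
  f(a) × f(c) ≥ 0, new interval: [0.590000, 1.140000]
Iteration 2:
  c_2 = (0.590000 + 1.140000)/2 = 0.865000
  f(c_2) = f(0.865000) = -0.219994
  f(a) × f(c) < 0, new interval: [0.590000, 0.865000]

After 2 iteration(s), the approximation is c_2 = 0.865000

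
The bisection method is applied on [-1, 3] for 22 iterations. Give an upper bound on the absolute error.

Bisection error bound: |error| ≤ (b-a)/2^n
|error| ≤ (3 - (-1))/2^22 = 4/2^22
|error| ≤ 0.0000009537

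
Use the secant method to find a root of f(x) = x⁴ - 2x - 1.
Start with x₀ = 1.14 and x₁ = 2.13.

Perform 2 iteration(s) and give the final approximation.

f(x) = x⁴ - 2x - 1
x₀ = 1.14, x₁ = 2.13

Secant formula: x_{n+1} = x_n - f(x_n)(x_n - x_{n-1})/(f(x_n) - f(x_{n-1}))

Iteration 1:
  f(1.140000) = -1.591040
  f(2.130000) = 15.323462
  x_2 = 2.130000 - 15.323462×(2.130000 - 1.140000)/(15.323462 - (-1.591040))
       = 1.233123
Iteration 2:
  f(2.130000) = 15.323462
  f(1.233123) = -1.154045
  x_3 = 1.233123 - (-1.154045)×(1.233123 - 2.130000)/(-1.154045 - 15.323462)
       = 1.295938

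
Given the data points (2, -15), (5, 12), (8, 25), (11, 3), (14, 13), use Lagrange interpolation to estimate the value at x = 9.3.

Lagrange interpolation formula:
P(x) = Σ yᵢ × Lᵢ(x)
where Lᵢ(x) = Π_{j≠i} (x - xⱼ)/(xᵢ - xⱼ)

L_0(9.3) = (9.3 - 5)/(2 - 5) × (9.3 - 8)/(2 - 8) × (9.3 - 11)/(2 - 11) × (9.3 - 14)/(2 - 14) = 0.022975
L_1(9.3) = (9.3 - 2)/(5 - 2) × (9.3 - 8)/(5 - 8) × (9.3 - 11)/(5 - 11) × (9.3 - 14)/(5 - 14) = -0.156019
L_2(9.3) = (9.3 - 2)/(8 - 2) × (9.3 - 5)/(8 - 5) × (9.3 - 11)/(8 - 11) × (9.3 - 14)/(8 - 14) = 0.774093
L_3(9.3) = (9.3 - 2)/(11 - 2) × (9.3 - 5)/(11 - 5) × (9.3 - 8)/(11 - 8) × (9.3 - 14)/(11 - 14) = 0.394636
L_4(9.3) = (9.3 - 2)/(14 - 2) × (9.3 - 5)/(14 - 5) × (9.3 - 8)/(14 - 8) × (9.3 - 11)/(14 - 11) = -0.035685

P(9.3) = (-15)×L_0(9.3) + 12×L_1(9.3) + 25×L_2(9.3) + 3×L_3(9.3) + 13×L_4(9.3)
P(9.3) = 17.855467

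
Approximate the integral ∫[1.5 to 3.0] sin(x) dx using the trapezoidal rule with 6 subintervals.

f(x) = sin(x)
a = 1.5, b = 3.0, n = 6
h = (b - a)/n = 0.250000

Trapezoidal rule: (h/2)[f(x₀) + 2f(x₁) + 2f(x₂) + ... + f(xₙ)]

x_0 = 1.5000, f(x_0) = 0.997495, coefficient = 1
x_1 = 1.7500, f(x_1) = 0.983986, coefficient = 2
x_2 = 2.0000, f(x_2) = 0.909297, coefficient = 2
x_3 = 2.2500, f(x_3) = 0.778073, coefficient = 2
x_4 = 2.5000, f(x_4) = 0.598472, coefficient = 2
x_5 = 2.7500, f(x_5) = 0.381661, coefficient = 2
x_6 = 3.0000, f(x_6) = 0.141120, coefficient = 1

I ≈ (0.250000/2) × 8.441594 = 1.055199
Exact value: 1.060730
Error: 0.005530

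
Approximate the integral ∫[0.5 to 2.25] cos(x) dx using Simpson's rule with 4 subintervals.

f(x) = cos(x)
a = 0.5, b = 2.25, n = 4
h = (b - a)/n = 0.437500

Simpson's rule: (h/3)[f(x₀) + 4f(x₁) + 2f(x₂) + ... + f(xₙ)]

x_0 = 0.5000, f(x_0) = 0.877583, coefficient = 1
x_1 = 0.9375, f(x_1) = 0.591805, coefficient = 4
x_2 = 1.3750, f(x_2) = 0.194548, coefficient = 2
x_3 = 1.8125, f(x_3) = -0.239357, coefficient = 4
x_4 = 2.2500, f(x_4) = -0.628174, coefficient = 1

I ≈ (0.437500/3) × 2.048296 = 0.298710
Exact value: 0.298648
Error: 0.000062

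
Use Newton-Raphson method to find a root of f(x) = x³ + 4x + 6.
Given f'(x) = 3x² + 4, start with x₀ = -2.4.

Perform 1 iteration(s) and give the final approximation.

f(x) = x³ + 4x + 6
f'(x) = 3x² + 4
x₀ = -2.4

Newton-Raphson formula: x_{n+1} = x_n - f(x_n)/f'(x_n)

Iteration 1:
  f(-2.400000) = -17.424000
  f'(-2.400000) = 21.280000
  x_1 = -2.400000 - (-17.424000)/21.280000 = -1.581203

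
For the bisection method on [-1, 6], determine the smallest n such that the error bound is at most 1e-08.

We need (b-a)/2^n ≤ 1e-08
(6 - (-1))/2^n ≤ 1e-08
7/2^n ≤ 1e-08
2^n ≥ 700000000
n ≥ log₂(700000000) = 29.38
n ≥ 30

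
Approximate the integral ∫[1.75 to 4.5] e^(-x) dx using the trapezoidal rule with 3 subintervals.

f(x) = e^(-x)
a = 1.75, b = 4.5, n = 3
h = (b - a)/n = 0.916667

Trapezoidal rule: (h/2)[f(x₀) + 2f(x₁) + 2f(x₂) + ... + f(xₙ)]

x_0 = 1.7500, f(x_0) = 0.173774, coefficient = 1
x_1 = 2.6667, f(x_1) = 0.069483, coefficient = 2
x_2 = 3.5833, f(x_2) = 0.027783, coefficient = 2
x_3 = 4.5000, f(x_3) = 0.011109, coefficient = 1

I ≈ (0.916667/2) × 0.379416 = 0.173899
Exact value: 0.162665
Error: 0.011234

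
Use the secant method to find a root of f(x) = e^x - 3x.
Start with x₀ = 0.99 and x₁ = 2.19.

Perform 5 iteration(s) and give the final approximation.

f(x) = e^x - 3x
x₀ = 0.99, x₁ = 2.19

Secant formula: x_{n+1} = x_n - f(x_n)(x_n - x_{n-1})/(f(x_n) - f(x_{n-1}))

Iteration 1:
  f(0.990000) = -0.278766
  f(2.190000) = 2.365213
  x_2 = 2.190000 - 2.365213×(2.190000 - 0.990000)/(2.365213 - (-0.278766))
       = 1.116521
Iteration 2:
  f(2.190000) = 2.365213
  f(1.116521) = -0.295353
  x_3 = 1.116521 - (-0.295353)×(1.116521 - 2.190000)/(-0.295353 - 2.365213)
       = 1.235689
Iteration 3:
  f(1.116521) = -0.295353
  f(1.235689) = -0.266319
  x_4 = 1.235689 - (-0.266319)×(1.235689 - 1.116521)/(-0.266319 - (-0.295353))
       = 2.328763
Iteration 4:
  f(1.235689) = -0.266319
  f(2.328763) = 3.278947
  x_5 = 2.328763 - 3.278947×(2.328763 - 1.235689)/(3.278947 - (-0.266319))
       = 1.317800
Iteration 5:
  f(2.328763) = 3.278947
  f(1.317800) = -0.218205
  x_6 = 1.317800 - (-0.218205)×(1.317800 - 2.328763)/(-0.218205 - 3.278947)
       = 1.380879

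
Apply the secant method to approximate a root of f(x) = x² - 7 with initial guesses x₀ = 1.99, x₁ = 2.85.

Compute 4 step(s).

f(x) = x² - 7
x₀ = 1.99, x₁ = 2.85

Secant formula: x_{n+1} = x_n - f(x_n)(x_n - x_{n-1})/(f(x_n) - f(x_{n-1}))

Iteration 1:
  f(1.990000) = -3.039900
  f(2.850000) = 1.122500
  x_2 = 2.850000 - 1.122500×(2.850000 - 1.990000)/(1.122500 - (-3.039900))
       = 2.618079
Iteration 2:
  f(2.850000) = 1.122500
  f(2.618079) = -0.145665
  x_3 = 2.618079 - (-0.145665)×(2.618079 - 2.850000)/(-0.145665 - 1.122500)
       = 2.644718
Iteration 3:
  f(2.618079) = -0.145665
  f(2.644718) = -0.005469
  x_4 = 2.644718 - (-0.005469)×(2.644718 - 2.618079)/(-0.005469 - (-0.145665))
       = 2.645757
Iteration 4:
  f(2.644718) = -0.005469
  f(2.645757) = 0.000029
  x_5 = 2.645757 - 0.000029×(2.645757 - 2.644718)/(0.000029 - (-0.005469))
       = 2.645751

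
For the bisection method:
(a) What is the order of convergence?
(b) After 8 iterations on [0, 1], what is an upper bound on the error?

(a) Bisection has linear (order 1) convergence; the error is halved each step.

(b) Error bound = (b-a)/2^n = (1 - 0)/2^{8}
    = 1/2^{8}

(a) 1 (linear); (b) error ≤ 3.91e-03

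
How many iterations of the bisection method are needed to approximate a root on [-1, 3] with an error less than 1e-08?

We need (b-a)/2^n ≤ 1e-08
(3 - (-1))/2^n ≤ 1e-08
4/2^n ≤ 1e-08
2^n ≥ 400000000
n ≥ log₂(400000000) = 28.58
n ≥ 29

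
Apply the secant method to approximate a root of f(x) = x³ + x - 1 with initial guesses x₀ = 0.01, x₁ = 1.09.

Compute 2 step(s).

f(x) = x³ + x - 1
x₀ = 0.01, x₁ = 1.09

Secant formula: x_{n+1} = x_n - f(x_n)(x_n - x_{n-1})/(f(x_n) - f(x_{n-1}))

Iteration 1:
  f(0.010000) = -0.989999
  f(1.090000) = 1.385029
  x_2 = 1.090000 - 1.385029×(1.090000 - 0.010000)/(1.385029 - (-0.989999))
       = 0.460184
Iteration 2:
  f(1.090000) = 1.385029
  f(0.460184) = -0.442364
  x_3 = 0.460184 - (-0.442364)×(0.460184 - 1.090000)/(-0.442364 - 1.385029)
       = 0.612646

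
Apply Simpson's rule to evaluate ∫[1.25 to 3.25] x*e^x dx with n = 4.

f(x) = x*e^x
a = 1.25, b = 3.25, n = 4
h = (b - a)/n = 0.500000

Simpson's rule: (h/3)[f(x₀) + 4f(x₁) + 2f(x₂) + ... + f(xₙ)]

x_0 = 1.2500, f(x_0) = 4.362929, coefficient = 1
x_1 = 1.7500, f(x_1) = 10.070555, coefficient = 4
x_2 = 2.2500, f(x_2) = 21.347406, coefficient = 2
x_3 = 2.7500, f(x_3) = 43.017238, coefficient = 4
x_4 = 3.2500, f(x_4) = 83.818605, coefficient = 1

I ≈ (0.500000/3) × 343.227514 = 57.204586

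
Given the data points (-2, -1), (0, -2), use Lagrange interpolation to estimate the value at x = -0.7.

Lagrange interpolation formula:
P(x) = Σ yᵢ × Lᵢ(x)
where Lᵢ(x) = Π_{j≠i} (x - xⱼ)/(xᵢ - xⱼ)

L_0(-0.7) = (-0.7 - 0)/(-2 - 0) = 0.350000
L_1(-0.7) = (-0.7 - (-2))/(0 - (-2)) = 0.650000

P(-0.7) = (-1)×L_0(-0.7) + (-2)×L_1(-0.7)
P(-0.7) = -1.650000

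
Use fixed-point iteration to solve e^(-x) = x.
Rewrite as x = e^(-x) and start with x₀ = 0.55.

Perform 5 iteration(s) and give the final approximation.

Equation: e^(-x) = x
Fixed-point form: x = e^(-x)
x₀ = 0.55

x_1 = g(0.550000) = 0.576950
x_2 = g(0.576950) = 0.561609
x_3 = g(0.561609) = 0.570291
x_4 = g(0.570291) = 0.565361
x_5 = g(0.565361) = 0.568155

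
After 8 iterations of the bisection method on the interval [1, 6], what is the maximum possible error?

Bisection error bound: |error| ≤ (b-a)/2^n
|error| ≤ (6 - 1)/2^8 = 5/2^8
|error| ≤ 0.0195312500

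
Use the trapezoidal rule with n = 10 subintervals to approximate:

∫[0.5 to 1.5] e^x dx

f(x) = e^x
a = 0.5, b = 1.5, n = 10
h = (b - a)/n = 0.100000

Trapezoidal rule: (h/2)[f(x₀) + 2f(x₁) + 2f(x₂) + ... + f(xₙ)]

x_0 = 0.5000, f(x_0) = 1.648721, coefficient = 1
x_1 = 0.6000, f(x_1) = 1.822119, coefficient = 2
x_2 = 0.7000, f(x_2) = 2.013753, coefficient = 2
x_3 = 0.8000, f(x_3) = 2.225541, coefficient = 2
x_4 = 0.9000, f(x_4) = 2.459603, coefficient = 2
x_5 = 1.0000, f(x_5) = 2.718282, coefficient = 2
x_6 = 1.1000, f(x_6) = 3.004166, coefficient = 2
x_7 = 1.2000, f(x_7) = 3.320117, coefficient = 2
x_8 = 1.3000, f(x_8) = 3.669297, coefficient = 2
x_9 = 1.4000, f(x_9) = 4.055200, coefficient = 2
x_10 = 1.5000, f(x_10) = 4.481689, coefficient = 1

I ≈ (0.100000/2) × 56.706564 = 2.835328
Exact value: 2.832968
Error: 0.002360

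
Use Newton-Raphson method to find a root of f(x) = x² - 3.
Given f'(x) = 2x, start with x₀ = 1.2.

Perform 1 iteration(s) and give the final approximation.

f(x) = x² - 3
f'(x) = 2x
x₀ = 1.2

Newton-Raphson formula: x_{n+1} = x_n - f(x_n)/f'(x_n)

Iteration 1:
  f(1.200000) = -1.560000
  f'(1.200000) = 2.400000
  x_1 = 1.200000 - (-1.560000)/2.400000 = 1.850000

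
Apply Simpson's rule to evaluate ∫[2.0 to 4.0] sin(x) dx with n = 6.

f(x) = sin(x)
a = 2.0, b = 4.0, n = 6
h = (b - a)/n = 0.333333

Simpson's rule: (h/3)[f(x₀) + 4f(x₁) + 2f(x₂) + ... + f(xₙ)]

x_0 = 2.0000, f(x_0) = 0.909297, coefficient = 1
x_1 = 2.3333, f(x_1) = 0.723086, coefficient = 4
x_2 = 2.6667, f(x_2) = 0.457273, coefficient = 2
x_3 = 3.0000, f(x_3) = 0.141120, coefficient = 4
x_4 = 3.3333, f(x_4) = -0.190568, coefficient = 2
x_5 = 3.6667, f(x_5) = -0.501277, coefficient = 4
x_6 = 4.0000, f(x_6) = -0.756802, coefficient = 1

I ≈ (0.333333/3) × 2.137620 = 0.237513
Exact value: 0.237497
Error: 0.000017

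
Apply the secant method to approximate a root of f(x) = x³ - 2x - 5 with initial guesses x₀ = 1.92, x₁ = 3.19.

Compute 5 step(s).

f(x) = x³ - 2x - 5
x₀ = 1.92, x₁ = 3.19

Secant formula: x_{n+1} = x_n - f(x_n)(x_n - x_{n-1})/(f(x_n) - f(x_{n-1}))

Iteration 1:
  f(1.920000) = -1.762112
  f(3.190000) = 21.081759
  x_2 = 3.190000 - 21.081759×(3.190000 - 1.920000)/(21.081759 - (-1.762112))
       = 2.017964
Iteration 2:
  f(3.190000) = 21.081759
  f(2.017964) = -0.818416
  x_3 = 2.017964 - (-0.818416)×(2.017964 - 3.190000)/(-0.818416 - 21.081759)
       = 2.061764
Iteration 3:
  f(2.017964) = -0.818416
  f(2.061764) = -0.359241
  x_4 = 2.061764 - (-0.359241)×(2.061764 - 2.017964)/(-0.359241 - (-0.818416))
       = 2.096030
Iteration 4:
  f(2.061764) = -0.359241
  f(2.096030) = 0.016521
  x_5 = 2.096030 - 0.016521×(2.096030 - 2.061764)/(0.016521 - (-0.359241))
       = 2.094524
Iteration 5:
  f(2.096030) = 0.016521
  f(2.094524) = -0.000309
  x_6 = 2.094524 - (-0.000309)×(2.094524 - 2.096030)/(-0.000309 - 0.016521)
       = 2.094551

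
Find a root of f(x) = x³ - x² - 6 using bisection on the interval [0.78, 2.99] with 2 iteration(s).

f(x) = x³ - x² - 6
Initial interval: [0.78, 2.99]

Iteration 1:
  c_1 = (0.780000 + 2.990000)/2 = 1.885000
  f(c_1) = f(1.885000) = -2.855396
  f(a) × f(c) ≥ 0, new interval: [1.885000, 2.990000]
Iteration 2:
  c_2 = (1.885000 + 2.990000)/2 = 2.437500
  f(c_2) = f(2.437500) = 2.540771
  f(a) × f(c) < 0, new interval: [1.885000, 2.437500]

After 2 iteration(s), the approximation is c_2 = 2.437500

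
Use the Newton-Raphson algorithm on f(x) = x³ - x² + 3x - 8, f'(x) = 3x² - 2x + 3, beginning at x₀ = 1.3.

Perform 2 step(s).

f(x) = x³ - x² + 3x - 8
f'(x) = 3x² - 2x + 3
x₀ = 1.3

Newton-Raphson formula: x_{n+1} = x_n - f(x_n)/f'(x_n)

Iteration 1:
  f(1.300000) = -3.593000
  f'(1.300000) = 5.470000
  x_1 = 1.300000 - (-3.593000)/5.470000 = 1.956856
Iteration 2:
  f(1.956856) = 1.534638
  f'(1.956856) = 10.574140
  x_2 = 1.956856 - 1.534638/10.574140 = 1.811724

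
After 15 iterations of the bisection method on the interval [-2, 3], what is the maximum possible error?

Bisection error bound: |error| ≤ (b-a)/2^n
|error| ≤ (3 - (-2))/2^15 = 5/2^15
|error| ≤ 0.0001525879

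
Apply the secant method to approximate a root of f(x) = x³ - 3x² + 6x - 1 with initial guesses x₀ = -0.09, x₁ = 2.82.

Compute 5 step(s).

f(x) = x³ - 3x² + 6x - 1
x₀ = -0.09, x₁ = 2.82

Secant formula: x_{n+1} = x_n - f(x_n)(x_n - x_{n-1})/(f(x_n) - f(x_{n-1}))

Iteration 1:
  f(-0.090000) = -1.565029
  f(2.820000) = 14.488568
  x_2 = 2.820000 - 14.488568×(2.820000 - (-0.090000))/(14.488568 - (-1.565029))
       = 0.193689
Iteration 2:
  f(2.820000) = 14.488568
  f(0.193689) = 0.056856
  x_3 = 0.193689 - 0.056856×(0.193689 - 2.820000)/(0.056856 - 14.488568)
       = 0.183343
Iteration 3:
  f(0.193689) = 0.056856
  f(0.183343) = 0.005375
  x_4 = 0.183343 - 0.005375×(0.183343 - 0.193689)/(0.005375 - 0.056856)
       = 0.182262
Iteration 4:
  f(0.183343) = 0.005375
  f(0.182262) = -0.000030
  x_5 = 0.182262 - (-0.000030)×(0.182262 - 0.183343)/(-0.000030 - 0.005375)
       = 0.182268
Iteration 5:
  f(0.182262) = -0.000030
  f(0.182268) = 0.000000
  x_6 = 0.182268 - 0.000000×(0.182268 - 0.182262)/(0.000000 - (-0.000030))
       = 0.182268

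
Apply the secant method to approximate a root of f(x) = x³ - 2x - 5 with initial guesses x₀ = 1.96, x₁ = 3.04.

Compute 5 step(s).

f(x) = x³ - 2x - 5
x₀ = 1.96, x₁ = 3.04

Secant formula: x_{n+1} = x_n - f(x_n)(x_n - x_{n-1})/(f(x_n) - f(x_{n-1}))

Iteration 1:
  f(1.960000) = -1.390464
  f(3.040000) = 17.014464
  x_2 = 3.040000 - 17.014464×(3.040000 - 1.960000)/(17.014464 - (-1.390464))
       = 2.041592
Iteration 2:
  f(3.040000) = 17.014464
  f(2.041592) = -0.573625
  x_3 = 2.041592 - (-0.573625)×(2.041592 - 3.040000)/(-0.573625 - 17.014464)
       = 2.074155
Iteration 3:
  f(2.041592) = -0.573625
  f(2.074155) = -0.225050
  x_4 = 2.074155 - (-0.225050)×(2.074155 - 2.041592)/(-0.225050 - (-0.573625))
       = 2.095178
Iteration 4:
  f(2.074155) = -0.225050
  f(2.095178) = 0.006997
  x_5 = 2.095178 - 0.006997×(2.095178 - 2.074155)/(0.006997 - (-0.225050))
       = 2.094544
Iteration 5:
  f(2.095178) = 0.006997
  f(2.094544) = -0.000081
  x_6 = 2.094544 - (-0.000081)×(2.094544 - 2.095178)/(-0.000081 - 0.006997)
       = 2.094551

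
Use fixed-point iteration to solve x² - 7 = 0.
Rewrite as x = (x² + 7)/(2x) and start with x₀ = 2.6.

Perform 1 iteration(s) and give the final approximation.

Equation: x² - 7 = 0
Fixed-point form: x = (x² + 7)/(2x)
x₀ = 2.6

x_1 = g(2.600000) = 2.646154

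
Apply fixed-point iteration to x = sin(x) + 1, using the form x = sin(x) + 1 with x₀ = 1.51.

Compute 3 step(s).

Equation: x = sin(x) + 1
Fixed-point form: x = sin(x) + 1
x₀ = 1.51

x_1 = g(1.510000) = 1.998152
x_2 = g(1.998152) = 1.910065
x_3 = g(1.910065) = 1.942998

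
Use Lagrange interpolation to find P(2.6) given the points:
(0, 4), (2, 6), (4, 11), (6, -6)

Lagrange interpolation formula:
P(x) = Σ yᵢ × Lᵢ(x)
where Lᵢ(x) = Π_{j≠i} (x - xⱼ)/(xᵢ - xⱼ)

L_0(2.6) = (2.6 - 2)/(0 - 2) × (2.6 - 4)/(0 - 4) × (2.6 - 6)/(0 - 6) = -0.059500
L_1(2.6) = (2.6 - 0)/(2 - 0) × (2.6 - 4)/(2 - 4) × (2.6 - 6)/(2 - 6) = 0.773500
L_2(2.6) = (2.6 - 0)/(4 - 0) × (2.6 - 2)/(4 - 2) × (2.6 - 6)/(4 - 6) = 0.331500
L_3(2.6) = (2.6 - 0)/(6 - 0) × (2.6 - 2)/(6 - 2) × (2.6 - 4)/(6 - 4) = -0.045500

P(2.6) = 4×L_0(2.6) + 6×L_1(2.6) + 11×L_2(2.6) + (-6)×L_3(2.6)
P(2.6) = 8.322500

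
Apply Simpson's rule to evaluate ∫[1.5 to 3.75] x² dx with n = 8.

f(x) = x²
a = 1.5, b = 3.75, n = 8
h = (b - a)/n = 0.281250

Simpson's rule: (h/3)[f(x₀) + 4f(x₁) + 2f(x₂) + ... + f(xₙ)]

x_0 = 1.5000, f(x_0) = 2.250000, coefficient = 1
x_1 = 1.7812, f(x_1) = 3.172852, coefficient = 4
x_2 = 2.0625, f(x_2) = 4.253906, coefficient = 2
x_3 = 2.3438, f(x_3) = 5.493164, coefficient = 4
x_4 = 2.6250, f(x_4) = 6.890625, coefficient = 2
x_5 = 2.9062, f(x_5) = 8.446289, coefficient = 4
x_6 = 3.1875, f(x_6) = 10.160156, coefficient = 2
x_7 = 3.4688, f(x_7) = 12.032227, coefficient = 4
x_8 = 3.7500, f(x_8) = 14.062500, coefficient = 1

I ≈ (0.281250/3) × 175.500000 = 16.453125
Exact value: 16.453125
Error: 0.000000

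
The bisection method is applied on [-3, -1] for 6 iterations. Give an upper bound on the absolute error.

Bisection error bound: |error| ≤ (b-a)/2^n
|error| ≤ (-1 - (-3))/2^6 = 2/2^6
|error| ≤ 0.0312500000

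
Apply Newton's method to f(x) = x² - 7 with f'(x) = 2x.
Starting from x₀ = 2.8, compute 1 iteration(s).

f(x) = x² - 7
f'(x) = 2x
x₀ = 2.8

Newton-Raphson formula: x_{n+1} = x_n - f(x_n)/f'(x_n)

Iteration 1:
  f(2.800000) = 0.840000
  f'(2.800000) = 5.600000
  x_1 = 2.800000 - 0.840000/5.600000 = 2.650000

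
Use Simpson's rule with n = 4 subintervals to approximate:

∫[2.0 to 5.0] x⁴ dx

f(x) = x⁴
a = 2.0, b = 5.0, n = 4
h = (b - a)/n = 0.750000

Simpson's rule: (h/3)[f(x₀) + 4f(x₁) + 2f(x₂) + ... + f(xₙ)]

x_0 = 2.0000, f(x_0) = 16.000000, coefficient = 1
x_1 = 2.7500, f(x_1) = 57.191406, coefficient = 4
x_2 = 3.5000, f(x_2) = 150.062500, coefficient = 2
x_3 = 4.2500, f(x_3) = 326.253906, coefficient = 4
x_4 = 5.0000, f(x_4) = 625.000000, coefficient = 1

I ≈ (0.750000/3) × 2474.906250 = 618.726562
Exact value: 618.600000
Error: 0.126562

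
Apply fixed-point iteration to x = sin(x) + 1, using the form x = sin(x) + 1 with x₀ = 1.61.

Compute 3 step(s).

Equation: x = sin(x) + 1
Fixed-point form: x = sin(x) + 1
x₀ = 1.61

x_1 = g(1.610000) = 1.999232
x_2 = g(1.999232) = 1.909617
x_3 = g(1.909617) = 1.943147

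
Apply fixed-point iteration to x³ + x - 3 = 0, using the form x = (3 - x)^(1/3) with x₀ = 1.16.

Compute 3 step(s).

Equation: x³ + x - 3 = 0
Fixed-point form: x = (3 - x)^(1/3)
x₀ = 1.16

x_1 = g(1.160000) = 1.225385
x_2 = g(1.225385) = 1.210695
x_3 = g(1.210695) = 1.214026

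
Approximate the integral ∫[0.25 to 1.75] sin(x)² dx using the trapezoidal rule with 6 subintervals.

f(x) = sin(x)²
a = 0.25, b = 1.75, n = 6
h = (b - a)/n = 0.250000

Trapezoidal rule: (h/2)[f(x₀) + 2f(x₁) + 2f(x₂) + ... + f(xₙ)]

x_0 = 0.2500, f(x_0) = 0.061209, coefficient = 1
x_1 = 0.5000, f(x_1) = 0.229849, coefficient = 2
x_2 = 0.7500, f(x_2) = 0.464631, coefficient = 2
x_3 = 1.0000, f(x_3) = 0.708073, coefficient = 2
x_4 = 1.2500, f(x_4) = 0.900572, coefficient = 2
x_5 = 1.5000, f(x_5) = 0.994996, coefficient = 2
x_6 = 1.7500, f(x_6) = 0.968228, coefficient = 1

I ≈ (0.250000/2) × 7.625681 = 0.953210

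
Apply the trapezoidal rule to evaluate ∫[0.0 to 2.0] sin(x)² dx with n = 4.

f(x) = sin(x)²
a = 0.0, b = 2.0, n = 4
h = (b - a)/n = 0.500000

Trapezoidal rule: (h/2)[f(x₀) + 2f(x₁) + 2f(x₂) + ... + f(xₙ)]

x_0 = 0.0000, f(x_0) = 0.000000, coefficient = 1
x_1 = 0.5000, f(x_1) = 0.229849, coefficient = 2
x_2 = 1.0000, f(x_2) = 0.708073, coefficient = 2
x_3 = 1.5000, f(x_3) = 0.994996, coefficient = 2
x_4 = 2.0000, f(x_4) = 0.826822, coefficient = 1

I ≈ (0.500000/2) × 4.692659 = 1.173165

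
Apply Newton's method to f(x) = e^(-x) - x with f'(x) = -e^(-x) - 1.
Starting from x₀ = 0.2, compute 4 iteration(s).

f(x) = e^(-x) - x
f'(x) = -e^(-x) - 1
x₀ = 0.2

Newton-Raphson formula: x_{n+1} = x_n - f(x_n)/f'(x_n)

Iteration 1:
  f(0.200000) = 0.618731
  f'(0.200000) = -1.818731
  x_1 = 0.200000 - 0.618731/(-1.818731) = 0.540199
Iteration 2:
  f(0.540199) = 0.042433
  f'(0.540199) = -1.582632
  x_2 = 0.540199 - 0.042433/(-1.582632) = 0.567011
Iteration 3:
  f(0.567011) = 0.000208
  f'(0.567011) = -1.567218
  x_3 = 0.567011 - 0.000208/(-1.567218) = 0.567143
Iteration 4:
  f(0.567143) = 0.000000
  f'(0.567143) = -1.567143
  x_4 = 0.567143 - 0.000000/(-1.567143) = 0.567143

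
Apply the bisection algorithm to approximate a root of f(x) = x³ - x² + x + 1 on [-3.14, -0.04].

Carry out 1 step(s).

f(x) = x³ - x² + x + 1
Initial interval: [-3.14, -0.04]

Iteration 1:
  c_1 = (-3.140000 + (-0.040000))/2 = -1.590000
  f(c_1) = f(-1.590000) = -7.137779
  f(a) × f(c) ≥ 0, new interval: [-1.590000, -0.040000]

After 1 iteration(s), the approximation is c_1 = -1.590000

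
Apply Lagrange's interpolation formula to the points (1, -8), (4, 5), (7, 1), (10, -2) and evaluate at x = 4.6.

Lagrange interpolation formula:
P(x) = Σ yᵢ × Lᵢ(x)
where Lᵢ(x) = Π_{j≠i} (x - xⱼ)/(xᵢ - xⱼ)

L_0(4.6) = (4.6 - 4)/(1 - 4) × (4.6 - 7)/(1 - 7) × (4.6 - 10)/(1 - 10) = -0.048000
L_1(4.6) = (4.6 - 1)/(4 - 1) × (4.6 - 7)/(4 - 7) × (4.6 - 10)/(4 - 10) = 0.864000
L_2(4.6) = (4.6 - 1)/(7 - 1) × (4.6 - 4)/(7 - 4) × (4.6 - 10)/(7 - 10) = 0.216000
L_3(4.6) = (4.6 - 1)/(10 - 1) × (4.6 - 4)/(10 - 4) × (4.6 - 7)/(10 - 7) = -0.032000

P(4.6) = (-8)×L_0(4.6) + 5×L_1(4.6) + 1×L_2(4.6) + (-2)×L_3(4.6)
P(4.6) = 4.984000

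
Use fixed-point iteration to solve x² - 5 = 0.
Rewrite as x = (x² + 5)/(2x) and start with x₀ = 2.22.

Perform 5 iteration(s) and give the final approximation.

Equation: x² - 5 = 0
Fixed-point form: x = (x² + 5)/(2x)
x₀ = 2.22

x_1 = g(2.220000) = 2.236126
x_2 = g(2.236126) = 2.236068
x_3 = g(2.236068) = 2.236068
x_4 = g(2.236068) = 2.236068
x_5 = g(2.236068) = 2.236068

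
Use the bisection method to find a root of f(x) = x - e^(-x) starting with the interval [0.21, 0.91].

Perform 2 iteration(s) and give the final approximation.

f(x) = x - e^(-x)
Initial interval: [0.21, 0.91]

Iteration 1:
  c_1 = (0.210000 + 0.910000)/2 = 0.560000
  f(c_1) = f(0.560000) = -0.011209
  f(a) × f(c) ≥ 0, new interval: [0.560000, 0.910000]
Iteration 2:
  c_2 = (0.560000 + 0.910000)/2 = 0.735000
  f(c_2) = f(0.735000) = 0.255495
  f(a) × f(c) < 0, new interval: [0.560000, 0.735000]

After 2 iteration(s), the approximation is c_2 = 0.735000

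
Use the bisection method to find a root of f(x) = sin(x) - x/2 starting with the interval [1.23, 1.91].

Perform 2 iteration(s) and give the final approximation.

f(x) = sin(x) - x/2
Initial interval: [1.23, 1.91]

Iteration 1:
  c_1 = (1.230000 + 1.910000)/2 = 1.570000
  f(c_1) = f(1.570000) = 0.215000
  f(a) × f(c) ≥ 0, new interval: [1.570000, 1.910000]
Iteration 2:
  c_2 = (1.570000 + 1.910000)/2 = 1.740000
  f(c_2) = f(1.740000) = 0.115719
  f(a) × f(c) ≥ 0, new interval: [1.740000, 1.910000]

After 2 iteration(s), the approximation is c_2 = 1.740000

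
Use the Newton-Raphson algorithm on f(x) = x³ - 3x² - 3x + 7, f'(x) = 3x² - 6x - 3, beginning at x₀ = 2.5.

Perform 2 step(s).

f(x) = x³ - 3x² - 3x + 7
f'(x) = 3x² - 6x - 3
x₀ = 2.5

Newton-Raphson formula: x_{n+1} = x_n - f(x_n)/f'(x_n)

Iteration 1:
  f(2.500000) = -3.625000
  f'(2.500000) = 0.750000
  x_1 = 2.500000 - (-3.625000)/0.750000 = 7.333333
Iteration 2:
  f(7.333333) = 218.037037
  f'(7.333333) = 114.333333
  x_2 = 7.333333 - 218.037037/114.333333 = 5.426304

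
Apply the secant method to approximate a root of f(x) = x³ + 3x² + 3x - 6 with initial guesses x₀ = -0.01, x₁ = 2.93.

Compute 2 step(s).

f(x) = x³ + 3x² + 3x - 6
x₀ = -0.01, x₁ = 2.93

Secant formula: x_{n+1} = x_n - f(x_n)(x_n - x_{n-1})/(f(x_n) - f(x_{n-1}))

Iteration 1:
  f(-0.010000) = -6.029701
  f(2.930000) = 53.698457
  x_2 = 2.930000 - 53.698457×(2.930000 - (-0.010000))/(53.698457 - (-6.029701))
       = 0.286800
Iteration 2:
  f(2.930000) = 53.698457
  f(0.286800) = -4.869246
  x_3 = 0.286800 - (-4.869246)×(0.286800 - 2.930000)/(-4.869246 - 53.698457)
       = 0.506552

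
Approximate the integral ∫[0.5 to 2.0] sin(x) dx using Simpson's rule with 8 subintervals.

f(x) = sin(x)
a = 0.5, b = 2.0, n = 8
h = (b - a)/n = 0.187500

Simpson's rule: (h/3)[f(x₀) + 4f(x₁) + 2f(x₂) + ... + f(xₙ)]

x_0 = 0.5000, f(x_0) = 0.479426, coefficient = 1
x_1 = 0.6875, f(x_1) = 0.634607, coefficient = 4
x_2 = 0.8750, f(x_2) = 0.767544, coefficient = 2
x_3 = 1.0625, f(x_3) = 0.873575, coefficient = 4
x_4 = 1.2500, f(x_4) = 0.948985, coefficient = 2
x_5 = 1.4375, f(x_5) = 0.991129, coefficient = 4
x_6 = 1.6250, f(x_6) = 0.998531, coefficient = 2
x_7 = 1.8125, f(x_7) = 0.970932, coefficient = 4
x_8 = 2.0000, f(x_8) = 0.909297, coefficient = 1

I ≈ (0.187500/3) × 20.699813 = 1.293738
Exact value: 1.293729
Error: 0.000009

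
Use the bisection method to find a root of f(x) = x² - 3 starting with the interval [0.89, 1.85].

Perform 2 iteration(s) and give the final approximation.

f(x) = x² - 3
Initial interval: [0.89, 1.85]

Iteration 1:
  c_1 = (0.890000 + 1.850000)/2 = 1.370000
  f(c_1) = f(1.370000) = -1.123100
  f(a) × f(c) ≥ 0, new interval: [1.370000, 1.850000]
Iteration 2:
  c_2 = (1.370000 + 1.850000)/2 = 1.610000
  f(c_2) = f(1.610000) = -0.407900
  f(a) × f(c) ≥ 0, new interval: [1.610000, 1.850000]

After 2 iteration(s), the approximation is c_2 = 1.610000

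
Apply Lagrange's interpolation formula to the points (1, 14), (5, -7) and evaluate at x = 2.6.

Lagrange interpolation formula:
P(x) = Σ yᵢ × Lᵢ(x)
where Lᵢ(x) = Π_{j≠i} (x - xⱼ)/(xᵢ - xⱼ)

L_0(2.6) = (2.6 - 5)/(1 - 5) = 0.600000
L_1(2.6) = (2.6 - 1)/(5 - 1) = 0.400000

P(2.6) = 14×L_0(2.6) + (-7)×L_1(2.6)
P(2.6) = 5.600000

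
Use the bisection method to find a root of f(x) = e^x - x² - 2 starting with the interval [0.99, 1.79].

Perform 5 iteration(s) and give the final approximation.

f(x) = e^x - x² - 2
Initial interval: [0.99, 1.79]

Iteration 1:
  c_1 = (0.990000 + 1.790000)/2 = 1.390000
  f(c_1) = f(1.390000) = 0.082750
  f(a) × f(c) < 0, new interval: [0.990000, 1.390000]
Iteration 2:
  c_2 = (0.990000 + 1.390000)/2 = 1.190000
  f(c_2) = f(1.190000) = -0.129019
  f(a) × f(c) ≥ 0, new interval: [1.190000, 1.390000]
Iteration 3:
  c_3 = (1.190000 + 1.390000)/2 = 1.290000
  f(c_3) = f(1.290000) = -0.031313
  f(a) × f(c) ≥ 0, new interval: [1.290000, 1.390000]
Iteration 4:
  c_4 = (1.290000 + 1.390000)/2 = 1.340000
  f(c_4) = f(1.340000) = 0.023444
  f(a) × f(c) < 0, new interval: [1.290000, 1.340000]
Iteration 5:
  c_5 = (1.290000 + 1.340000)/2 = 1.315000
  f(c_5) = f(1.315000) = -0.004474
  f(a) × f(c) ≥ 0, new interval: [1.315000, 1.340000]

After 5 iteration(s), the approximation is c_5 = 1.315000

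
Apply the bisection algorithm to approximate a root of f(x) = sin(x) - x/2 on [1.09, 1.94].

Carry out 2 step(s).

f(x) = sin(x) - x/2
Initial interval: [1.09, 1.94]

Iteration 1:
  c_1 = (1.090000 + 1.940000)/2 = 1.515000
  f(c_1) = f(1.515000) = 0.240944
  f(a) × f(c) ≥ 0, new interval: [1.515000, 1.940000]
Iteration 2:
  c_2 = (1.515000 + 1.940000)/2 = 1.727500
  f(c_2) = f(1.727500) = 0.123997
  f(a) × f(c) ≥ 0, new interval: [1.727500, 1.940000]

After 2 iteration(s), the approximation is c_2 = 1.727500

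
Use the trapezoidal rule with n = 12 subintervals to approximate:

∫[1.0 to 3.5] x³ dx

f(x) = x³
a = 1.0, b = 3.5, n = 12
h = (b - a)/n = 0.208333

Trapezoidal rule: (h/2)[f(x₀) + 2f(x₁) + 2f(x₂) + ... + f(xₙ)]

x_0 = 1.0000, f(x_0) = 1.000000, coefficient = 1
x_1 = 1.2083, f(x_1) = 1.764251, coefficient = 2
x_2 = 1.4167, f(x_2) = 2.843171, coefficient = 2
x_3 = 1.6250, f(x_3) = 4.291016, coefficient = 2
x_4 = 1.8333, f(x_4) = 6.162037, coefficient = 2
x_5 = 2.0417, f(x_5) = 8.510489, coefficient = 2
x_6 = 2.2500, f(x_6) = 11.390625, coefficient = 2
x_7 = 2.4583, f(x_7) = 14.856698, coefficient = 2
x_8 = 2.6667, f(x_8) = 18.962963, coefficient = 2
x_9 = 2.8750, f(x_9) = 23.763672, coefficient = 2
x_10 = 3.0833, f(x_10) = 29.313079, coefficient = 2
x_11 = 3.2917, f(x_11) = 35.665437, coefficient = 2
x_12 = 3.5000, f(x_12) = 42.875000, coefficient = 1

I ≈ (0.208333/2) × 358.921875 = 37.387695
Exact value: 37.265625
Error: 0.122070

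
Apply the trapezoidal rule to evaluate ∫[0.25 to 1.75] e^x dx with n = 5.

f(x) = e^x
a = 0.25, b = 1.75, n = 5
h = (b - a)/n = 0.300000

Trapezoidal rule: (h/2)[f(x₀) + 2f(x₁) + 2f(x₂) + ... + f(xₙ)]

x_0 = 0.2500, f(x_0) = 1.284025, coefficient = 1
x_1 = 0.5500, f(x_1) = 1.733253, coefficient = 2
x_2 = 0.8500, f(x_2) = 2.339647, coefficient = 2
x_3 = 1.1500, f(x_3) = 3.158193, coefficient = 2
x_4 = 1.4500, f(x_4) = 4.263115, coefficient = 2
x_5 = 1.7500, f(x_5) = 5.754603, coefficient = 1

I ≈ (0.300000/2) × 30.027043 = 4.504056
Exact value: 4.470577
Error: 0.033479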